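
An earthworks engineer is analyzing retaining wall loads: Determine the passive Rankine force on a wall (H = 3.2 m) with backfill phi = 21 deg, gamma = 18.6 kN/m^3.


Compute passive earth pressure coefficient:
Kp = tan^2(45 + phi/2) = tan^2(55.5) = 2.117051
Compute passive force:
Pp = 0.5 * Kp * gamma * H^2
Pp = 0.5 * 2.117051 * 18.6 * 3.2^2
Pp = 201.61 kN/m


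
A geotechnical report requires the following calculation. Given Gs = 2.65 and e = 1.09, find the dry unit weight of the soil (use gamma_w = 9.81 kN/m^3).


Result: 12.439 kN/m^3

Derivation:
Using gamma_d = Gs * gamma_w / (1 + e)
gamma_d = 2.65 * 9.81 / (1 + 1.09)
gamma_d = 2.65 * 9.81 / 2.09
gamma_d = 12.439 kN/m^3


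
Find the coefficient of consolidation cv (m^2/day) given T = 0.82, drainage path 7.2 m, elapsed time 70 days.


Result: 0.60727 m^2/day

Derivation:
Using cv = T * H_dr^2 / t
H_dr^2 = 7.2^2 = 51.84
cv = 0.82 * 51.84 / 70
cv = 0.60727 m^2/day


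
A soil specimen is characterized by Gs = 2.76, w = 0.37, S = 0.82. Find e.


Using the relation e = Gs * w / S
e = 2.76 * 0.37 / 0.82
e = 1.2454


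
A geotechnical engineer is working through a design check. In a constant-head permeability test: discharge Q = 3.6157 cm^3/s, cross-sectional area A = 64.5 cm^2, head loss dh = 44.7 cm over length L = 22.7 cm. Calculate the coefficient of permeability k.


Result: 0.028468 cm/s

Derivation:
Compute hydraulic gradient:
i = dh / L = 44.7 / 22.7 = 1.96916
Then apply Darcy's law:
k = Q / (A * i)
k = 3.6157 / (64.5 * 1.96916)
k = 3.6157 / 127.011
k = 0.028468 cm/s


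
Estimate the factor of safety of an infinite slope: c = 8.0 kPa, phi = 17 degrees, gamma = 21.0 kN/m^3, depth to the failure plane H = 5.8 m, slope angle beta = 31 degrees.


Using Fs = c / (gamma*H*sin(beta)*cos(beta)) + tan(phi)/tan(beta)
Cohesion contribution = 8.0 / (21.0*5.8*sin(31)*cos(31))
Cohesion contribution = 0.148778
Friction contribution = tan(17)/tan(31) = 0.508821
Fs = 0.148778 + 0.508821
Fs = 0.658


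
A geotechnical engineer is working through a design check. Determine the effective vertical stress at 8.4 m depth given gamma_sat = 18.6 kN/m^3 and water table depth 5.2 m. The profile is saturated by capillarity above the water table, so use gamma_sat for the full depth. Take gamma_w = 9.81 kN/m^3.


Total stress = gamma_sat * depth
sigma = 18.6 * 8.4 = 156.24 kPa
Pore water pressure u = gamma_w * (depth - d_wt)
u = 9.81 * (8.4 - 5.2) = 31.392 kPa
Effective stress = sigma - u
sigma' = 156.24 - 31.392 = 124.85 kPa


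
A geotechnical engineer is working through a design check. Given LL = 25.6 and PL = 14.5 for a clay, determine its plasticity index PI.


Using PI = LL - PL
PI = 25.6 - 14.5
PI = 11.1


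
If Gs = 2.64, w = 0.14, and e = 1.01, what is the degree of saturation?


Result: 0.3659

Derivation:
Using S = Gs * w / e
S = 2.64 * 0.14 / 1.01
S = 0.3659


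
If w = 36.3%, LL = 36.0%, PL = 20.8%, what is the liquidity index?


First compute the plasticity index:
PI = LL - PL = 36.0 - 20.8 = 15.2
Then compute the liquidity index:
LI = (w - PL) / PI
LI = (36.3 - 20.8) / 15.2
LI = 1.02


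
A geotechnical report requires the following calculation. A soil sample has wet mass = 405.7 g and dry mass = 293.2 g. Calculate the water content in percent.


Using w = (m_wet - m_dry) / m_dry * 100
m_wet - m_dry = 405.7 - 293.2 = 112.5 g
w = 112.5 / 293.2 * 100
w = 38.37 %


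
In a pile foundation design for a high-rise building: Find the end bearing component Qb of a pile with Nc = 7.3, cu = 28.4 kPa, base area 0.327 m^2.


Result: 67.79 kN

Derivation:
Using Qb = Nc * cu * Ab
Qb = 7.3 * 28.4 * 0.327
Qb = 67.79 kN


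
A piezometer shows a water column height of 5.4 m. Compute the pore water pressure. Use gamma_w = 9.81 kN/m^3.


Result: 52.97 kPa

Derivation:
Using u = gamma_w * h_w
u = 9.81 * 5.4
u = 52.97 kPa


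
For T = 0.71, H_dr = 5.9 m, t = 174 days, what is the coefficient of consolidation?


Using cv = T * H_dr^2 / t
H_dr^2 = 5.9^2 = 34.81
cv = 0.71 * 34.81 / 174
cv = 0.14204 m^2/day


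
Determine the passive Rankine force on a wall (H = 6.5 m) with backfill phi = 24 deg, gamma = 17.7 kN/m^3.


Compute passive earth pressure coefficient:
Kp = tan^2(45 + phi/2) = tan^2(57.0) = 2.371184
Compute passive force:
Pp = 0.5 * Kp * gamma * H^2
Pp = 0.5 * 2.371184 * 17.7 * 6.5^2
Pp = 886.62 kN/m


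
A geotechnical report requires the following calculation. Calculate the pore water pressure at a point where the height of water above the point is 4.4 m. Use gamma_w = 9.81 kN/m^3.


Result: 43.16 kPa

Derivation:
Using u = gamma_w * h_w
u = 9.81 * 4.4
u = 43.16 kPa


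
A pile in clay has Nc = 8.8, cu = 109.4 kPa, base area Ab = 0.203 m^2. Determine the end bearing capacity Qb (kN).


Using Qb = Nc * cu * Ab
Qb = 8.8 * 109.4 * 0.203
Qb = 195.43 kN


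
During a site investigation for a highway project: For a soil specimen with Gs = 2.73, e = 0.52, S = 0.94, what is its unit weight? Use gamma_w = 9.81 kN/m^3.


Using gamma = gamma_w * (Gs + S*e) / (1 + e)
Numerator: Gs + S*e = 2.73 + 0.94*0.52 = 3.2188
Denominator: 1 + e = 1 + 0.52 = 1.52
gamma = 9.81 * 3.2188 / 1.52
gamma = 20.774 kN/m^3


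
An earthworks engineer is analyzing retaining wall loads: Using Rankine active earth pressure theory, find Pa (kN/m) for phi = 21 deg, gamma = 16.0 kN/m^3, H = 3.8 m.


Compute active earth pressure coefficient:
Ka = tan^2(45 - phi/2) = tan^2(34.5) = 0.472355
Compute active force:
Pa = 0.5 * Ka * gamma * H^2
Pa = 0.5 * 0.472355 * 16.0 * 3.8^2
Pa = 54.57 kN/m


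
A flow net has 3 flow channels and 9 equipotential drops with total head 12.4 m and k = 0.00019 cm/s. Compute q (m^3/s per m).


Convert k to m/s for unit consistency with H:
k = 0.00019 cm/s = 0.00019 / 100 m/s = 1.9e-06 m/s
Using q = k * H * Nf / Nd
Nf / Nd = 3 / 9 = 0.3333
q = 1.9e-06 * 12.4 * 0.3333
q = 7.853e-06 m^3/s per m


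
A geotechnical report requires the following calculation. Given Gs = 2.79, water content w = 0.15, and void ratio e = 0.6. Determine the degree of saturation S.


Using S = Gs * w / e
S = 2.79 * 0.15 / 0.6
S = 0.6975


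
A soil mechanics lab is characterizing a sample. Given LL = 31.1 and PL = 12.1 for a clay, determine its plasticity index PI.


Using PI = LL - PL
PI = 31.1 - 12.1
PI = 19.0


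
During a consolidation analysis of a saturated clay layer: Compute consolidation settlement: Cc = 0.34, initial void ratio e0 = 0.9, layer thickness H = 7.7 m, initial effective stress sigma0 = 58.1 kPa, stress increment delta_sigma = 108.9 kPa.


Using Sc = Cc * H / (1 + e0) * log10((sigma0 + delta_sigma) / sigma0)
Stress ratio = (58.1 + 108.9) / 58.1 = 2.87435
log10(2.87435) = 0.45854
Cc * H / (1 + e0) = 0.34 * 7.7 / (1 + 0.9) = 1.37789
Sc = 1.37789 * 0.45854
Sc = 0.6318 m


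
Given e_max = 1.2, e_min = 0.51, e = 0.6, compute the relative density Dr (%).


Using Dr = (e_max - e) / (e_max - e_min) * 100
e_max - e = 1.2 - 0.6 = 0.6
e_max - e_min = 1.2 - 0.51 = 0.69
Dr = 0.6 / 0.69 * 100
Dr = 86.96 %


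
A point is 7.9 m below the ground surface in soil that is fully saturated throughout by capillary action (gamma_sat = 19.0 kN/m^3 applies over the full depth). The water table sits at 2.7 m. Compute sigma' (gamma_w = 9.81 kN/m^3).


Result: 99.09 kPa

Derivation:
Total stress = gamma_sat * depth
sigma = 19.0 * 7.9 = 150.1 kPa
Pore water pressure u = gamma_w * (depth - d_wt)
u = 9.81 * (7.9 - 2.7) = 51.012 kPa
Effective stress = sigma - u
sigma' = 150.1 - 51.012 = 99.09 kPa


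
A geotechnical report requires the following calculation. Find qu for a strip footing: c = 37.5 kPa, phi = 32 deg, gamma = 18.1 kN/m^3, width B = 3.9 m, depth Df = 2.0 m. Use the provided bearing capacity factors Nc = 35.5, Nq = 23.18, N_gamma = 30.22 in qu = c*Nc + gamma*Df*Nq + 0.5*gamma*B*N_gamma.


Compute qu = c*Nc + gamma*Df*Nq + 0.5*gamma*B*N_gamma
Term 1: 37.5 * 35.5 = 1331.25
Term 2: 18.1 * 2.0 * 23.18 = 839.116
Term 3: 0.5 * 18.1 * 3.9 * 30.22 = 1066.6149
qu = 1331.25 + 839.116 + 1066.6149
qu = 3236.98 kPa


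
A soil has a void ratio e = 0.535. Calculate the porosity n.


Result: 0.3485

Derivation:
Using the relation n = e / (1 + e)
n = 0.535 / (1 + 0.535)
n = 0.535 / 1.535
n = 0.3485


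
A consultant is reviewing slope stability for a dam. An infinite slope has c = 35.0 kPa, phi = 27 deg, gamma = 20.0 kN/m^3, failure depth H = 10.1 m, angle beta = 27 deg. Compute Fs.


Using Fs = c / (gamma*H*sin(beta)*cos(beta)) + tan(phi)/tan(beta)
Cohesion contribution = 35.0 / (20.0*10.1*sin(27)*cos(27))
Cohesion contribution = 0.42834
Friction contribution = tan(27)/tan(27) = 1
Fs = 0.42834 + 1
Fs = 1.428


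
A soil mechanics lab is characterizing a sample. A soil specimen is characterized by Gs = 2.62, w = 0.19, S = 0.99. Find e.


Using the relation e = Gs * w / S
e = 2.62 * 0.19 / 0.99
e = 0.5028


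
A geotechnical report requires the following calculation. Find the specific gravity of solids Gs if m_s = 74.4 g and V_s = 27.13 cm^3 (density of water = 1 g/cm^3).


Result: 2.742

Derivation:
Using Gs = m_s / (V_s * rho_w)
Since rho_w = 1 g/cm^3:
Gs = 74.4 / 27.13
Gs = 2.742


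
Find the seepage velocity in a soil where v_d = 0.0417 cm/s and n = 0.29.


Using v_s = v_d / n
v_s = 0.0417 / 0.29
v_s = 0.14379 cm/s


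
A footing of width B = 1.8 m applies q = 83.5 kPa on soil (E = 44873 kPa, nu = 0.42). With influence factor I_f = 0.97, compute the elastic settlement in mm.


Using Se = q * B * (1 - nu^2) * I_f / E
1 - nu^2 = 1 - 0.42^2 = 0.8236
Se = 83.5 * 1.8 * 0.8236 * 0.97 / 44873
Se = 0.002676 m
Convert to mm: Se = 0.002676 * 1000 = 2.676 mm


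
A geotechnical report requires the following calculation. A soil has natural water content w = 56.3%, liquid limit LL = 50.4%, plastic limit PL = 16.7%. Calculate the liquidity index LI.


First compute the plasticity index:
PI = LL - PL = 50.4 - 16.7 = 33.7
Then compute the liquidity index:
LI = (w - PL) / PI
LI = (56.3 - 16.7) / 33.7
LI = 1.175


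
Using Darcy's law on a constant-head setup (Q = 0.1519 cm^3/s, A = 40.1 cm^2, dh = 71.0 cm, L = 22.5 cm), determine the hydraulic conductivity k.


Compute hydraulic gradient:
i = dh / L = 71.0 / 22.5 = 3.15556
Then apply Darcy's law:
k = Q / (A * i)
k = 0.1519 / (40.1 * 3.15556)
k = 0.1519 / 126.538
k = 0.0012 cm/s


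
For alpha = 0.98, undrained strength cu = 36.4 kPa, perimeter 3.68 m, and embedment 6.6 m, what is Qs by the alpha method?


Using Qs = alpha * cu * perimeter * L
Qs = 0.98 * 36.4 * 3.68 * 6.6
Qs = 866.4 kN


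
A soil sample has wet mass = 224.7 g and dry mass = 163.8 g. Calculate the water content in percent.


Result: 37.18 %

Derivation:
Using w = (m_wet - m_dry) / m_dry * 100
m_wet - m_dry = 224.7 - 163.8 = 60.9 g
w = 60.9 / 163.8 * 100
w = 37.18 %


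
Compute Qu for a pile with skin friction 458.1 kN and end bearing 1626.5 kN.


Result: 2084.6 kN

Derivation:
Using Qu = Qf + Qb
Qu = 458.1 + 1626.5
Qu = 2084.6 kN


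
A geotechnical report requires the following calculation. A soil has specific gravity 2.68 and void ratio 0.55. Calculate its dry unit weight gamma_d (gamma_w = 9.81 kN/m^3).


Using gamma_d = Gs * gamma_w / (1 + e)
gamma_d = 2.68 * 9.81 / (1 + 0.55)
gamma_d = 2.68 * 9.81 / 1.55
gamma_d = 16.962 kN/m^3


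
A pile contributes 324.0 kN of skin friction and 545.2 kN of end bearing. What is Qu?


Using Qu = Qf + Qb
Qu = 324.0 + 545.2
Qu = 869.2 kN


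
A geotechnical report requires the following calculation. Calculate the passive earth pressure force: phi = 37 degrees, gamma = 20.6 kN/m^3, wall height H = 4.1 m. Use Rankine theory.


Result: 696.52 kN/m

Derivation:
Compute passive earth pressure coefficient:
Kp = tan^2(45 + phi/2) = tan^2(63.5) = 4.022791
Compute passive force:
Pp = 0.5 * Kp * gamma * H^2
Pp = 0.5 * 4.022791 * 20.6 * 4.1^2
Pp = 696.52 kN/m


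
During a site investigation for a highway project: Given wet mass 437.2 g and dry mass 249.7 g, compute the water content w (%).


Using w = (m_wet - m_dry) / m_dry * 100
m_wet - m_dry = 437.2 - 249.7 = 187.5 g
w = 187.5 / 249.7 * 100
w = 75.09 %


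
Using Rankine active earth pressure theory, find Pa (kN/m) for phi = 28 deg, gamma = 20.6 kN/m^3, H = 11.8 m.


Compute active earth pressure coefficient:
Ka = tan^2(45 - phi/2) = tan^2(31.0) = 0.361033
Compute active force:
Pa = 0.5 * Ka * gamma * H^2
Pa = 0.5 * 0.361033 * 20.6 * 11.8^2
Pa = 517.78 kN/m


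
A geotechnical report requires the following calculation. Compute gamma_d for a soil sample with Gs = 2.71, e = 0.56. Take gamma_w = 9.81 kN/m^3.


Result: 17.042 kN/m^3

Derivation:
Using gamma_d = Gs * gamma_w / (1 + e)
gamma_d = 2.71 * 9.81 / (1 + 0.56)
gamma_d = 2.71 * 9.81 / 1.56
gamma_d = 17.042 kN/m^3


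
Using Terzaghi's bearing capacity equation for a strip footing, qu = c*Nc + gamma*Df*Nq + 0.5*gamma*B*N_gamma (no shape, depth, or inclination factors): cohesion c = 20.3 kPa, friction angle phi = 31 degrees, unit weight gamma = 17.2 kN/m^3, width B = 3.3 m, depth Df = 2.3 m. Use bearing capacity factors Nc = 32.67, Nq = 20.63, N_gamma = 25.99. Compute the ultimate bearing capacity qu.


Result: 2216.92 kPa

Derivation:
Compute qu = c*Nc + gamma*Df*Nq + 0.5*gamma*B*N_gamma
Term 1: 20.3 * 32.67 = 663.201
Term 2: 17.2 * 2.3 * 20.63 = 816.1228
Term 3: 0.5 * 17.2 * 3.3 * 25.99 = 737.5962
qu = 663.201 + 816.1228 + 737.5962
qu = 2216.92 kPa


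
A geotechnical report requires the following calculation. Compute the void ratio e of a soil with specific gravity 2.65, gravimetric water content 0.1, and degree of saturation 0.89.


Result: 0.2978

Derivation:
Using the relation e = Gs * w / S
e = 2.65 * 0.1 / 0.89
e = 0.2978


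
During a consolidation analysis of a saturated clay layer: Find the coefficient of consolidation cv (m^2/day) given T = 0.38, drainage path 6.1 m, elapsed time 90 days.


Using cv = T * H_dr^2 / t
H_dr^2 = 6.1^2 = 37.21
cv = 0.38 * 37.21 / 90
cv = 0.15711 m^2/day


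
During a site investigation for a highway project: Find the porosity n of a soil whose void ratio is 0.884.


Using the relation n = e / (1 + e)
n = 0.884 / (1 + 0.884)
n = 0.884 / 1.884
n = 0.4692


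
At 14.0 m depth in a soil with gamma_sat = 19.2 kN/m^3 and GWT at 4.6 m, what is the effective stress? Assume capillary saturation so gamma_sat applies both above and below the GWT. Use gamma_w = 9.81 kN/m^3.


Total stress = gamma_sat * depth
sigma = 19.2 * 14.0 = 268.8 kPa
Pore water pressure u = gamma_w * (depth - d_wt)
u = 9.81 * (14.0 - 4.6) = 92.214 kPa
Effective stress = sigma - u
sigma' = 268.8 - 92.214 = 176.59 kPa


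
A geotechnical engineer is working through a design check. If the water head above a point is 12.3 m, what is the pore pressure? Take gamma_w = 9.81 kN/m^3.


Result: 120.66 kPa

Derivation:
Using u = gamma_w * h_w
u = 9.81 * 12.3
u = 120.66 kPa


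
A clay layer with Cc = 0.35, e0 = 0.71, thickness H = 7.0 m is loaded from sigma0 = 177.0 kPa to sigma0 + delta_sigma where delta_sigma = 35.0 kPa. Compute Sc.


Using Sc = Cc * H / (1 + e0) * log10((sigma0 + delta_sigma) / sigma0)
Stress ratio = (177.0 + 35.0) / 177.0 = 1.19774
log10(1.19774) = 0.0783626
Cc * H / (1 + e0) = 0.35 * 7.0 / (1 + 0.71) = 1.43275
Sc = 1.43275 * 0.0783626
Sc = 0.1123 m


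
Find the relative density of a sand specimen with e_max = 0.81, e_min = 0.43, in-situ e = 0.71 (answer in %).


Using Dr = (e_max - e) / (e_max - e_min) * 100
e_max - e = 0.81 - 0.71 = 0.1
e_max - e_min = 0.81 - 0.43 = 0.38
Dr = 0.1 / 0.38 * 100
Dr = 26.32 %


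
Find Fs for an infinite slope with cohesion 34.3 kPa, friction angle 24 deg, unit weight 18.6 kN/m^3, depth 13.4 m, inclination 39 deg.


Result: 0.831

Derivation:
Using Fs = c / (gamma*H*sin(beta)*cos(beta)) + tan(phi)/tan(beta)
Cohesion contribution = 34.3 / (18.6*13.4*sin(39)*cos(39))
Cohesion contribution = 0.281386
Friction contribution = tan(24)/tan(39) = 0.549812
Fs = 0.281386 + 0.549812
Fs = 0.831


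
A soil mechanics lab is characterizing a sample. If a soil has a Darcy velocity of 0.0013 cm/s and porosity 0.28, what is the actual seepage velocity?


Result: 0.00464 cm/s

Derivation:
Using v_s = v_d / n
v_s = 0.0013 / 0.28
v_s = 0.00464 cm/s


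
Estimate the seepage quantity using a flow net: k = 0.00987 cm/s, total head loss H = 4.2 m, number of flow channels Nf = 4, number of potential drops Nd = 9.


Convert k to m/s for unit consistency with H:
k = 0.00987 cm/s = 0.00987 / 100 m/s = 9.87e-05 m/s
Using q = k * H * Nf / Nd
Nf / Nd = 4 / 9 = 0.4444
q = 9.87e-05 * 4.2 * 0.4444
q = 0.0001842 m^3/s per m


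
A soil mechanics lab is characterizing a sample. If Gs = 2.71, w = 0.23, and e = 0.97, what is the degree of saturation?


Result: 0.6426

Derivation:
Using S = Gs * w / e
S = 2.71 * 0.23 / 0.97
S = 0.6426


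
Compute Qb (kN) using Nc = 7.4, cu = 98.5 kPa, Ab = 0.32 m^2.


Result: 233.25 kN

Derivation:
Using Qb = Nc * cu * Ab
Qb = 7.4 * 98.5 * 0.32
Qb = 233.25 kN


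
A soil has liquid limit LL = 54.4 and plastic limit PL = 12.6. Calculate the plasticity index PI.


Using PI = LL - PL
PI = 54.4 - 12.6
PI = 41.8


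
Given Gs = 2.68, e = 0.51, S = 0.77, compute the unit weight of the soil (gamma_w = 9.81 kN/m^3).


Result: 19.962 kN/m^3

Derivation:
Using gamma = gamma_w * (Gs + S*e) / (1 + e)
Numerator: Gs + S*e = 2.68 + 0.77*0.51 = 3.0727
Denominator: 1 + e = 1 + 0.51 = 1.51
gamma = 9.81 * 3.0727 / 1.51
gamma = 19.962 kN/m^3


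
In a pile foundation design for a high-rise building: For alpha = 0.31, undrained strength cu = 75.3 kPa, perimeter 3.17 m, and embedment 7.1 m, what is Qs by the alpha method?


Using Qs = alpha * cu * perimeter * L
Qs = 0.31 * 75.3 * 3.17 * 7.1
Qs = 525.38 kN


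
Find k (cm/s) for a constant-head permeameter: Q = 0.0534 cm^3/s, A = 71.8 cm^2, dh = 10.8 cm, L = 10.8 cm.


Result: 0.000744 cm/s

Derivation:
Compute hydraulic gradient:
i = dh / L = 10.8 / 10.8 = 1
Then apply Darcy's law:
k = Q / (A * i)
k = 0.0534 / (71.8 * 1)
k = 0.0534 / 71.8
k = 0.000744 cm/s


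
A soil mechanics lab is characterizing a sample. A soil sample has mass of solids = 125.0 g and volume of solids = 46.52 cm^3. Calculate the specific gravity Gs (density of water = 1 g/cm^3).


Result: 2.687

Derivation:
Using Gs = m_s / (V_s * rho_w)
Since rho_w = 1 g/cm^3:
Gs = 125.0 / 46.52
Gs = 2.687


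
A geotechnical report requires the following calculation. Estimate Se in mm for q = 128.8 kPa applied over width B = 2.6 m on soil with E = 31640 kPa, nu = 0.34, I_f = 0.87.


Using Se = q * B * (1 - nu^2) * I_f / E
1 - nu^2 = 1 - 0.34^2 = 0.8844
Se = 128.8 * 2.6 * 0.8844 * 0.87 / 31640
Se = 0.008144 m
Convert to mm: Se = 0.008144 * 1000 = 8.144 mm


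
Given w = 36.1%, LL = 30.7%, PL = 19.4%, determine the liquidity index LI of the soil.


First compute the plasticity index:
PI = LL - PL = 30.7 - 19.4 = 11.3
Then compute the liquidity index:
LI = (w - PL) / PI
LI = (36.1 - 19.4) / 11.3
LI = 1.478


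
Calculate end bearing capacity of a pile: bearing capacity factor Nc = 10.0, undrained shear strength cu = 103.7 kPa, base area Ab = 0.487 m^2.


Using Qb = Nc * cu * Ab
Qb = 10.0 * 103.7 * 0.487
Qb = 505.02 kN


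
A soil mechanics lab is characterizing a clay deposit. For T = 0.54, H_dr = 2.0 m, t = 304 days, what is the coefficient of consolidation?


Using cv = T * H_dr^2 / t
H_dr^2 = 2.0^2 = 4.0
cv = 0.54 * 4.0 / 304
cv = 0.00711 m^2/day


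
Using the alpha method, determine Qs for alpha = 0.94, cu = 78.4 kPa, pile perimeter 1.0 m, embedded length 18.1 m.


Using Qs = alpha * cu * perimeter * L
Qs = 0.94 * 78.4 * 1.0 * 18.1
Qs = 1333.9 kN


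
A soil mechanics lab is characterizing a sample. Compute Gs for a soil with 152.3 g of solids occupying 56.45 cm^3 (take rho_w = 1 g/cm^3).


Result: 2.698

Derivation:
Using Gs = m_s / (V_s * rho_w)
Since rho_w = 1 g/cm^3:
Gs = 152.3 / 56.45
Gs = 2.698


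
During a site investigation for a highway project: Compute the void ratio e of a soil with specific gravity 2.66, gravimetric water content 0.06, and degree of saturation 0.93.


Using the relation e = Gs * w / S
e = 2.66 * 0.06 / 0.93
e = 0.1716


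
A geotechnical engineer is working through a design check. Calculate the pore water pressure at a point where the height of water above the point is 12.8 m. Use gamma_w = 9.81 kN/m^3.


Result: 125.57 kPa

Derivation:
Using u = gamma_w * h_w
u = 9.81 * 12.8
u = 125.57 kPa


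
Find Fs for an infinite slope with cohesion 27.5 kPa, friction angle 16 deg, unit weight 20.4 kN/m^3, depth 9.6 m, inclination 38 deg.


Using Fs = c / (gamma*H*sin(beta)*cos(beta)) + tan(phi)/tan(beta)
Cohesion contribution = 27.5 / (20.4*9.6*sin(38)*cos(38))
Cohesion contribution = 0.289439
Friction contribution = tan(16)/tan(38) = 0.367017
Fs = 0.289439 + 0.367017
Fs = 0.656


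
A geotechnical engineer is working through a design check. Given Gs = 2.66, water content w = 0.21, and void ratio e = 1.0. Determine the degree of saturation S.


Result: 0.5586

Derivation:
Using S = Gs * w / e
S = 2.66 * 0.21 / 1.0
S = 0.5586


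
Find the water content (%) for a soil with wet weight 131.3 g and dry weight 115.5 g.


Using w = (m_wet - m_dry) / m_dry * 100
m_wet - m_dry = 131.3 - 115.5 = 15.8 g
w = 15.8 / 115.5 * 100
w = 13.68 %


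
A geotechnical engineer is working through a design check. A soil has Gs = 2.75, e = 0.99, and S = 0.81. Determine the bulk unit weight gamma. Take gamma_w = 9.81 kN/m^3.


Using gamma = gamma_w * (Gs + S*e) / (1 + e)
Numerator: Gs + S*e = 2.75 + 0.81*0.99 = 3.5519
Denominator: 1 + e = 1 + 0.99 = 1.99
gamma = 9.81 * 3.5519 / 1.99
gamma = 17.51 kN/m^3


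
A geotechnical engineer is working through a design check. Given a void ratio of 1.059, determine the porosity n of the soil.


Using the relation n = e / (1 + e)
n = 1.059 / (1 + 1.059)
n = 1.059 / 2.059
n = 0.5143


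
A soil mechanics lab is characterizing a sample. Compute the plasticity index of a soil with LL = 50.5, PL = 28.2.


Using PI = LL - PL
PI = 50.5 - 28.2
PI = 22.3


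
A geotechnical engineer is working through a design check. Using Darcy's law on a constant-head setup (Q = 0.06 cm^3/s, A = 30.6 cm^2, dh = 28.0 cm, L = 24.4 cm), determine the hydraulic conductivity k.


Compute hydraulic gradient:
i = dh / L = 28.0 / 24.4 = 1.14754
Then apply Darcy's law:
k = Q / (A * i)
k = 0.06 / (30.6 * 1.14754)
k = 0.06 / 35.1148
k = 0.001709 cm/s


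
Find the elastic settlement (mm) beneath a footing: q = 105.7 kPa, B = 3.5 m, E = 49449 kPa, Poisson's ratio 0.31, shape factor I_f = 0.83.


Using Se = q * B * (1 - nu^2) * I_f / E
1 - nu^2 = 1 - 0.31^2 = 0.9039
Se = 105.7 * 3.5 * 0.9039 * 0.83 / 49449
Se = 0.005613 m
Convert to mm: Se = 0.005613 * 1000 = 5.613 mm


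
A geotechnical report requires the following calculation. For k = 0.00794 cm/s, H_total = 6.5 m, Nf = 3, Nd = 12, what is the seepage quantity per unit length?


Convert k to m/s for unit consistency with H:
k = 0.00794 cm/s = 0.00794 / 100 m/s = 7.94e-05 m/s
Using q = k * H * Nf / Nd
Nf / Nd = 3 / 12 = 0.25
q = 7.94e-05 * 6.5 * 0.25
q = 0.000129 m^3/s per m


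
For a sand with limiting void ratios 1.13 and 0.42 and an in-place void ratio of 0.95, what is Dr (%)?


Using Dr = (e_max - e) / (e_max - e_min) * 100
e_max - e = 1.13 - 0.95 = 0.18
e_max - e_min = 1.13 - 0.42 = 0.71
Dr = 0.18 / 0.71 * 100
Dr = 25.35 %


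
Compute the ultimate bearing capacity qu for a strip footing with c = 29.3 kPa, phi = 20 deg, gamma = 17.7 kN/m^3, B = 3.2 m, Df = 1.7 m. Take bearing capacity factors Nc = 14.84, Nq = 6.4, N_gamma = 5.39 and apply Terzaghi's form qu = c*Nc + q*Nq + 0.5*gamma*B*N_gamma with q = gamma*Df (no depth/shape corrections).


Compute qu = c*Nc + gamma*Df*Nq + 0.5*gamma*B*N_gamma
Term 1: 29.3 * 14.84 = 434.812
Term 2: 17.7 * 1.7 * 6.4 = 192.576
Term 3: 0.5 * 17.7 * 3.2 * 5.39 = 152.6448
qu = 434.812 + 192.576 + 152.6448
qu = 780.03 kPa


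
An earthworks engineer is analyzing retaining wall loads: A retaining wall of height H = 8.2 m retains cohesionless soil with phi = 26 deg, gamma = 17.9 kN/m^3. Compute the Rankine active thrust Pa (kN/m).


Compute active earth pressure coefficient:
Ka = tan^2(45 - phi/2) = tan^2(32.0) = 0.390462
Compute active force:
Pa = 0.5 * Ka * gamma * H^2
Pa = 0.5 * 0.390462 * 17.9 * 8.2^2
Pa = 234.98 kN/m


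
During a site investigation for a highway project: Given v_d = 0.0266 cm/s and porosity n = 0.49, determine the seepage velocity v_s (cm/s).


Using v_s = v_d / n
v_s = 0.0266 / 0.49
v_s = 0.05429 cm/s


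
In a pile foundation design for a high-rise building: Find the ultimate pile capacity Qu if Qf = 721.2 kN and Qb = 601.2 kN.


Result: 1322.4 kN

Derivation:
Using Qu = Qf + Qb
Qu = 721.2 + 601.2
Qu = 1322.4 kN


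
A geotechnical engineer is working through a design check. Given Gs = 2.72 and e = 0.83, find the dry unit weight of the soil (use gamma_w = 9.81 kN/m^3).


Result: 14.581 kN/m^3

Derivation:
Using gamma_d = Gs * gamma_w / (1 + e)
gamma_d = 2.72 * 9.81 / (1 + 0.83)
gamma_d = 2.72 * 9.81 / 1.83
gamma_d = 14.581 kN/m^3


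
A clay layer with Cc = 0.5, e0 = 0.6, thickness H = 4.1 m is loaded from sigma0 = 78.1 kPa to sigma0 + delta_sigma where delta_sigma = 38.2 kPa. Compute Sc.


Using Sc = Cc * H / (1 + e0) * log10((sigma0 + delta_sigma) / sigma0)
Stress ratio = (78.1 + 38.2) / 78.1 = 1.48912
log10(1.48912) = 0.172929
Cc * H / (1 + e0) = 0.5 * 4.1 / (1 + 0.6) = 1.28125
Sc = 1.28125 * 0.172929
Sc = 0.2216 m


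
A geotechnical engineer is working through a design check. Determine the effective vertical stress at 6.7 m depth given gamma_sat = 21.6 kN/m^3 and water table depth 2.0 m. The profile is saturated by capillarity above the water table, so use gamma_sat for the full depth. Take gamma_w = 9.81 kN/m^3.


Result: 98.61 kPa

Derivation:
Total stress = gamma_sat * depth
sigma = 21.6 * 6.7 = 144.72 kPa
Pore water pressure u = gamma_w * (depth - d_wt)
u = 9.81 * (6.7 - 2.0) = 46.107 kPa
Effective stress = sigma - u
sigma' = 144.72 - 46.107 = 98.61 kPa


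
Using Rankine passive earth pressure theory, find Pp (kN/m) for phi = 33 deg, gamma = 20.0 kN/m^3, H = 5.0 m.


Compute passive earth pressure coefficient:
Kp = tan^2(45 + phi/2) = tan^2(61.5) = 3.39212
Compute passive force:
Pp = 0.5 * Kp * gamma * H^2
Pp = 0.5 * 3.39212 * 20.0 * 5.0^2
Pp = 848.03 kN/m


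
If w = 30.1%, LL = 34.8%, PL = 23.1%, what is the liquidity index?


First compute the plasticity index:
PI = LL - PL = 34.8 - 23.1 = 11.7
Then compute the liquidity index:
LI = (w - PL) / PI
LI = (30.1 - 23.1) / 11.7
LI = 0.598


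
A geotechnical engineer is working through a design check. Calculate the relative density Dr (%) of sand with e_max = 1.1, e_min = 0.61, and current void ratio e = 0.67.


Result: 87.76 %

Derivation:
Using Dr = (e_max - e) / (e_max - e_min) * 100
e_max - e = 1.1 - 0.67 = 0.43
e_max - e_min = 1.1 - 0.61 = 0.49
Dr = 0.43 / 0.49 * 100
Dr = 87.76 %


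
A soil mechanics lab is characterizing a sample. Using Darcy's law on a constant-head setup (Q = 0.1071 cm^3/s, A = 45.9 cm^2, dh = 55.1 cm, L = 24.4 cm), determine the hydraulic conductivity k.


Compute hydraulic gradient:
i = dh / L = 55.1 / 24.4 = 2.2582
Then apply Darcy's law:
k = Q / (A * i)
k = 0.1071 / (45.9 * 2.2582)
k = 0.1071 / 103.651
k = 0.001033 cm/s


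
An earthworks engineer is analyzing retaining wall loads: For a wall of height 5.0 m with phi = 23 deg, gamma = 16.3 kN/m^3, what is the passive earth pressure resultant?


Compute passive earth pressure coefficient:
Kp = tan^2(45 + phi/2) = tan^2(56.5) = 2.282623
Compute passive force:
Pp = 0.5 * Kp * gamma * H^2
Pp = 0.5 * 2.282623 * 16.3 * 5.0^2
Pp = 465.08 kN/m


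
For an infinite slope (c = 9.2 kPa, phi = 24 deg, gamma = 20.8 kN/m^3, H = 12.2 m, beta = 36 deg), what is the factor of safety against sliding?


Using Fs = c / (gamma*H*sin(beta)*cos(beta)) + tan(phi)/tan(beta)
Cohesion contribution = 9.2 / (20.8*12.2*sin(36)*cos(36))
Cohesion contribution = 0.076241
Friction contribution = tan(24)/tan(36) = 0.612805
Fs = 0.076241 + 0.612805
Fs = 0.689


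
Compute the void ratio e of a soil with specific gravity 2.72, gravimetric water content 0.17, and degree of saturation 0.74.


Using the relation e = Gs * w / S
e = 2.72 * 0.17 / 0.74
e = 0.6249


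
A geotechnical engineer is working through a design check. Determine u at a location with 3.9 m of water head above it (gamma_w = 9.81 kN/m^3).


Using u = gamma_w * h_w
u = 9.81 * 3.9
u = 38.26 kPa


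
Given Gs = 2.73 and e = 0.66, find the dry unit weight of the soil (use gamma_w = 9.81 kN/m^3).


Result: 16.133 kN/m^3

Derivation:
Using gamma_d = Gs * gamma_w / (1 + e)
gamma_d = 2.73 * 9.81 / (1 + 0.66)
gamma_d = 2.73 * 9.81 / 1.66
gamma_d = 16.133 kN/m^3


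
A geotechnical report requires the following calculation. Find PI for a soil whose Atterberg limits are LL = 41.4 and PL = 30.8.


Using PI = LL - PL
PI = 41.4 - 30.8
PI = 10.6


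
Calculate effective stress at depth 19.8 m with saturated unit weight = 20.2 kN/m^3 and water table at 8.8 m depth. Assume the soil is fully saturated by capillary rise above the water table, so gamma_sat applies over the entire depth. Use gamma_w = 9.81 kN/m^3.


Result: 292.05 kPa

Derivation:
Total stress = gamma_sat * depth
sigma = 20.2 * 19.8 = 399.96 kPa
Pore water pressure u = gamma_w * (depth - d_wt)
u = 9.81 * (19.8 - 8.8) = 107.91 kPa
Effective stress = sigma - u
sigma' = 399.96 - 107.91 = 292.05 kPa


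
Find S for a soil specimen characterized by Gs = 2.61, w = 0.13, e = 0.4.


Result: 0.8482

Derivation:
Using S = Gs * w / e
S = 2.61 * 0.13 / 0.4
S = 0.8482


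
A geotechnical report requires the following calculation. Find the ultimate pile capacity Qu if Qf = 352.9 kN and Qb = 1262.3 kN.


Using Qu = Qf + Qb
Qu = 352.9 + 1262.3
Qu = 1615.2 kN


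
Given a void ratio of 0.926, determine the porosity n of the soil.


Using the relation n = e / (1 + e)
n = 0.926 / (1 + 0.926)
n = 0.926 / 1.926
n = 0.4808


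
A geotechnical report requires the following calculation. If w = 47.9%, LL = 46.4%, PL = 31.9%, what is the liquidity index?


Result: 1.103

Derivation:
First compute the plasticity index:
PI = LL - PL = 46.4 - 31.9 = 14.5
Then compute the liquidity index:
LI = (w - PL) / PI
LI = (47.9 - 31.9) / 14.5
LI = 1.103


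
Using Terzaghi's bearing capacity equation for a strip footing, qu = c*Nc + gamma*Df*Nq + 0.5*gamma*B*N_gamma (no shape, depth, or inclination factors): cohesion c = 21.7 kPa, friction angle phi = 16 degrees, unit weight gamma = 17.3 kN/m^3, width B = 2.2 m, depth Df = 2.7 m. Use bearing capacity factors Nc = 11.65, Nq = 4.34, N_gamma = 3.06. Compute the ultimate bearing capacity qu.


Result: 513.76 kPa

Derivation:
Compute qu = c*Nc + gamma*Df*Nq + 0.5*gamma*B*N_gamma
Term 1: 21.7 * 11.65 = 252.805
Term 2: 17.3 * 2.7 * 4.34 = 202.7214
Term 3: 0.5 * 17.3 * 2.2 * 3.06 = 58.2318
qu = 252.805 + 202.7214 + 58.2318
qu = 513.76 kPa


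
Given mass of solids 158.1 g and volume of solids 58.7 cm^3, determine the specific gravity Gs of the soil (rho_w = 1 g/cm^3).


Using Gs = m_s / (V_s * rho_w)
Since rho_w = 1 g/cm^3:
Gs = 158.1 / 58.7
Gs = 2.693


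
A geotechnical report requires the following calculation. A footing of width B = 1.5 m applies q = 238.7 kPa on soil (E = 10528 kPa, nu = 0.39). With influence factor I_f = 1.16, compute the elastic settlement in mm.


Result: 33.45 mm

Derivation:
Using Se = q * B * (1 - nu^2) * I_f / E
1 - nu^2 = 1 - 0.39^2 = 0.8479
Se = 238.7 * 1.5 * 0.8479 * 1.16 / 10528
Se = 0.033450 m
Convert to mm: Se = 0.033450 * 1000 = 33.45 mm


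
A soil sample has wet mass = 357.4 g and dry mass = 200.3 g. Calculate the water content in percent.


Using w = (m_wet - m_dry) / m_dry * 100
m_wet - m_dry = 357.4 - 200.3 = 157.1 g
w = 157.1 / 200.3 * 100
w = 78.43 %


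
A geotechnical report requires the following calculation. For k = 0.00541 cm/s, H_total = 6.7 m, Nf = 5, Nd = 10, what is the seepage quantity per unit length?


Result: 0.0001812 m^3/s per m

Derivation:
Convert k to m/s for unit consistency with H:
k = 0.00541 cm/s = 0.00541 / 100 m/s = 5.41e-05 m/s
Using q = k * H * Nf / Nd
Nf / Nd = 5 / 10 = 0.5
q = 5.41e-05 * 6.7 * 0.5
q = 0.0001812 m^3/s per m


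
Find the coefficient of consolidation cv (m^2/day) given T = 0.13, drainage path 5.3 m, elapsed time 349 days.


Using cv = T * H_dr^2 / t
H_dr^2 = 5.3^2 = 28.09
cv = 0.13 * 28.09 / 349
cv = 0.01046 m^2/day


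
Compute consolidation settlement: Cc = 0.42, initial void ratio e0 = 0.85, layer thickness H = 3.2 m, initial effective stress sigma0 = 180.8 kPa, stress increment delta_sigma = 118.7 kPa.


Using Sc = Cc * H / (1 + e0) * log10((sigma0 + delta_sigma) / sigma0)
Stress ratio = (180.8 + 118.7) / 180.8 = 1.65653
log10(1.65653) = 0.219198
Cc * H / (1 + e0) = 0.42 * 3.2 / (1 + 0.85) = 0.726486
Sc = 0.726486 * 0.219198
Sc = 0.1592 m


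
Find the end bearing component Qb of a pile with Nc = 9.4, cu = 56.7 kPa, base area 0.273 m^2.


Result: 145.5 kN

Derivation:
Using Qb = Nc * cu * Ab
Qb = 9.4 * 56.7 * 0.273
Qb = 145.5 kN


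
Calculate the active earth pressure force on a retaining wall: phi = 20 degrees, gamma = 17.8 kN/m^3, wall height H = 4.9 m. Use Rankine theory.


Compute active earth pressure coefficient:
Ka = tan^2(45 - phi/2) = tan^2(35.0) = 0.490291
Compute active force:
Pa = 0.5 * Ka * gamma * H^2
Pa = 0.5 * 0.490291 * 17.8 * 4.9^2
Pa = 104.77 kN/m


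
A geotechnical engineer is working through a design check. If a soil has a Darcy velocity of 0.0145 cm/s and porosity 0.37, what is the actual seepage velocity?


Result: 0.03919 cm/s

Derivation:
Using v_s = v_d / n
v_s = 0.0145 / 0.37
v_s = 0.03919 cm/s


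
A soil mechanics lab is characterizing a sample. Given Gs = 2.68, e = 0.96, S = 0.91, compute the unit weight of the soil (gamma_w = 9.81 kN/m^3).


Result: 17.786 kN/m^3

Derivation:
Using gamma = gamma_w * (Gs + S*e) / (1 + e)
Numerator: Gs + S*e = 2.68 + 0.91*0.96 = 3.5536
Denominator: 1 + e = 1 + 0.96 = 1.96
gamma = 9.81 * 3.5536 / 1.96
gamma = 17.786 kN/m^3


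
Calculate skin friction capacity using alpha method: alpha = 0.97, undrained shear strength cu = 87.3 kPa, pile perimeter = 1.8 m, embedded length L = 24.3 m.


Using Qs = alpha * cu * perimeter * L
Qs = 0.97 * 87.3 * 1.8 * 24.3
Qs = 3703.95 kN


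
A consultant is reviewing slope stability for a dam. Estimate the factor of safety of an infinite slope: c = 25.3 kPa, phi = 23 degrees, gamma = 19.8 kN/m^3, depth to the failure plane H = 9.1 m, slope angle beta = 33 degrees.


Using Fs = c / (gamma*H*sin(beta)*cos(beta)) + tan(phi)/tan(beta)
Cohesion contribution = 25.3 / (19.8*9.1*sin(33)*cos(33))
Cohesion contribution = 0.307407
Friction contribution = tan(23)/tan(33) = 0.653634
Fs = 0.307407 + 0.653634
Fs = 0.961


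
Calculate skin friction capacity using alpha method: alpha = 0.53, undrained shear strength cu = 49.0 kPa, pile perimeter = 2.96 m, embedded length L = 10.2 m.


Result: 784.09 kN

Derivation:
Using Qs = alpha * cu * perimeter * L
Qs = 0.53 * 49.0 * 2.96 * 10.2
Qs = 784.09 kN


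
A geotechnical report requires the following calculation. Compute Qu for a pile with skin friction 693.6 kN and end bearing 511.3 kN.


Result: 1204.9 kN

Derivation:
Using Qu = Qf + Qb
Qu = 693.6 + 511.3
Qu = 1204.9 kN


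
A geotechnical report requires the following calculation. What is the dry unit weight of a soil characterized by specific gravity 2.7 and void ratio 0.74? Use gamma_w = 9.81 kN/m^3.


Result: 15.222 kN/m^3

Derivation:
Using gamma_d = Gs * gamma_w / (1 + e)
gamma_d = 2.7 * 9.81 / (1 + 0.74)
gamma_d = 2.7 * 9.81 / 1.74
gamma_d = 15.222 kN/m^3


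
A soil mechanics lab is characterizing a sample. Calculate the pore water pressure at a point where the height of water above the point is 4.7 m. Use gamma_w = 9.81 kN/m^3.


Using u = gamma_w * h_w
u = 9.81 * 4.7
u = 46.11 kPa


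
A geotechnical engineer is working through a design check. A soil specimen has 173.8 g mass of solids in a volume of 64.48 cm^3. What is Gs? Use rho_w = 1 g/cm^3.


Result: 2.695

Derivation:
Using Gs = m_s / (V_s * rho_w)
Since rho_w = 1 g/cm^3:
Gs = 173.8 / 64.48
Gs = 2.695


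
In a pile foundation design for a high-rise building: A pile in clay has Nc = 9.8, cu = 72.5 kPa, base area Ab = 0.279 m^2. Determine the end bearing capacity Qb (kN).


Using Qb = Nc * cu * Ab
Qb = 9.8 * 72.5 * 0.279
Qb = 198.23 kN


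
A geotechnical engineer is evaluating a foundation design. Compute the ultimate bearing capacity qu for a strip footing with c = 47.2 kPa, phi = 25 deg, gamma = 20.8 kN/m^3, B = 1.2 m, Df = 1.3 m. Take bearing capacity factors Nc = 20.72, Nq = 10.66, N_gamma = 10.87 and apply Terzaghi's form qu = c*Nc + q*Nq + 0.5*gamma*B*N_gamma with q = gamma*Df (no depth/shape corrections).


Compute qu = c*Nc + gamma*Df*Nq + 0.5*gamma*B*N_gamma
Term 1: 47.2 * 20.72 = 977.984
Term 2: 20.8 * 1.3 * 10.66 = 288.2464
Term 3: 0.5 * 20.8 * 1.2 * 10.87 = 135.6576
qu = 977.984 + 288.2464 + 135.6576
qu = 1401.89 kPa


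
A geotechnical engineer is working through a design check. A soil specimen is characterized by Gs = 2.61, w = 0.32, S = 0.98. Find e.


Result: 0.8522

Derivation:
Using the relation e = Gs * w / S
e = 2.61 * 0.32 / 0.98
e = 0.8522


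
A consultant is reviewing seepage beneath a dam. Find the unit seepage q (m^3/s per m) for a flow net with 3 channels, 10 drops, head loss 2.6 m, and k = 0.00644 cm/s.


Convert k to m/s for unit consistency with H:
k = 0.00644 cm/s = 0.00644 / 100 m/s = 6.44e-05 m/s
Using q = k * H * Nf / Nd
Nf / Nd = 3 / 10 = 0.3
q = 6.44e-05 * 2.6 * 0.3
q = 5.023e-05 m^3/s per m


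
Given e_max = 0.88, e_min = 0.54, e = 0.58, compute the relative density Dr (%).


Using Dr = (e_max - e) / (e_max - e_min) * 100
e_max - e = 0.88 - 0.58 = 0.3
e_max - e_min = 0.88 - 0.54 = 0.34
Dr = 0.3 / 0.34 * 100
Dr = 88.24 %


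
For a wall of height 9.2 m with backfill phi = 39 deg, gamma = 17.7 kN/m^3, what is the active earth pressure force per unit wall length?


Compute active earth pressure coefficient:
Ka = tan^2(45 - phi/2) = tan^2(25.5) = 0.227506
Compute active force:
Pa = 0.5 * Ka * gamma * H^2
Pa = 0.5 * 0.227506 * 17.7 * 9.2^2
Pa = 170.42 kN/m


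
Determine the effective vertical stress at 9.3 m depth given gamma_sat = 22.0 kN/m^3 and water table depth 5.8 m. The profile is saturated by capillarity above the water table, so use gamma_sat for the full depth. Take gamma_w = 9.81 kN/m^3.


Total stress = gamma_sat * depth
sigma = 22.0 * 9.3 = 204.6 kPa
Pore water pressure u = gamma_w * (depth - d_wt)
u = 9.81 * (9.3 - 5.8) = 34.335 kPa
Effective stress = sigma - u
sigma' = 204.6 - 34.335 = 170.27 kPa


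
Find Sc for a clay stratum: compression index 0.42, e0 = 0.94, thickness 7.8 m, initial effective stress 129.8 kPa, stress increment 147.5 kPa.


Using Sc = Cc * H / (1 + e0) * log10((sigma0 + delta_sigma) / sigma0)
Stress ratio = (129.8 + 147.5) / 129.8 = 2.13636
log10(2.13636) = 0.329675
Cc * H / (1 + e0) = 0.42 * 7.8 / (1 + 0.94) = 1.68866
Sc = 1.68866 * 0.329675
Sc = 0.5567 m


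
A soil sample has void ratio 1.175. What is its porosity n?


Result: 0.5402

Derivation:
Using the relation n = e / (1 + e)
n = 1.175 / (1 + 1.175)
n = 1.175 / 2.175
n = 0.5402


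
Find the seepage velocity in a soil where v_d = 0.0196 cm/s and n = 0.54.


Using v_s = v_d / n
v_s = 0.0196 / 0.54
v_s = 0.0363 cm/s


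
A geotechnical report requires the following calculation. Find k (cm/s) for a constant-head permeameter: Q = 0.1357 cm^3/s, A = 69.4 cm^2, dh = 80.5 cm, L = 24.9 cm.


Compute hydraulic gradient:
i = dh / L = 80.5 / 24.9 = 3.23293
Then apply Darcy's law:
k = Q / (A * i)
k = 0.1357 / (69.4 * 3.23293)
k = 0.1357 / 224.365
k = 0.000605 cm/s
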